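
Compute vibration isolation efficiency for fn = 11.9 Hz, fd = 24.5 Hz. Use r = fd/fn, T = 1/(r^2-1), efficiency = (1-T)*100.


r = 24.5 / 11.9 = 2.05882
r^2 - 1 = 2.05882^2 - 1 = 3.23874
T = 1/3.23874 = 0.308762
Efficiency = (1 - 0.308762)*100 = 69.124 %


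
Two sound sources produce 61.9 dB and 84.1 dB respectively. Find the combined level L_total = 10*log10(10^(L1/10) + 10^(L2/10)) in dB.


10^(61.9/10) = 1.54882e+06
10^(84.1/10) = 2.5704e+08
Sum = 1.54882e+06 + 2.5704e+08 = 2.58589e+08
L_total = 10*log10(2.58589e+08) = 84.126 dB


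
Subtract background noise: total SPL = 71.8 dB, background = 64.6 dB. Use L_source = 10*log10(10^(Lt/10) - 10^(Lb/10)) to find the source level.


10^(71.8/10) = 1.51356e+07
10^(64.6/10) = 2.88403e+06
Difference = 1.51356e+07 - 2.88403e+06 = 1.22516e+07
L_source = 10*log10(1.22516e+07) = 70.882 dB


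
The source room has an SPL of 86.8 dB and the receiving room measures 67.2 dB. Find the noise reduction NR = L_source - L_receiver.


NR = L_source - L_receiver (difference between source and receiving room levels)
NR = 86.8 - 67.2 = 19.6 dB


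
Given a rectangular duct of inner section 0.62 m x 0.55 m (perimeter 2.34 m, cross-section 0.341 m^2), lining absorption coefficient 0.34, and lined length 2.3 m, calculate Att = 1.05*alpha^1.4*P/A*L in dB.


alpha^1.4 = 0.34^1.4 = 0.220836
Attenuation rate = 1.05 * alpha^1.4 * P / A
= 1.05 * 0.220836 * 2.34 / 0.341 = 1.59118 dB/m
Total Att = 1.59118 * 2.3 = 3.6597 dB


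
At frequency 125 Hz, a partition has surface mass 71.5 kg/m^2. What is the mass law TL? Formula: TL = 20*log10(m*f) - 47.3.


m * f = 71.5 * 125 = 8937.5
20*log10(8937.5) = 79.0243 dB
TL = 79.0243 - 47.3 = 31.724 dB


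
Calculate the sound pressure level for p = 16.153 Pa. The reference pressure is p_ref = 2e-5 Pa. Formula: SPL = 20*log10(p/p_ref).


p / p_ref = 16.153 / 2e-5 = 807650
SPL = 20 * log10(807650) = 118.14 dB


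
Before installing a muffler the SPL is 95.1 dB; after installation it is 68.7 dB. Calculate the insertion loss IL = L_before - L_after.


Insertion loss = SPL without muffler - SPL with muffler
IL = 95.1 - 68.7 = 26.4 dB


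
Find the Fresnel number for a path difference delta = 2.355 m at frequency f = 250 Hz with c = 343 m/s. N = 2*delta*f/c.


N = 2*delta*f/c = 2*delta/lambda, where lambda = c/f
lambda = 343 / 250 = 1.372 m
N = 2 * 2.355 / 1.372 = 3.4329


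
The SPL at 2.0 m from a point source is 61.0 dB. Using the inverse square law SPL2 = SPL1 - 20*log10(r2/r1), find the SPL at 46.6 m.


r2/r1 = 46.6/2.0 = 23.3
Correction = 20*log10(23.3) = 27.3471 dB
SPL2 = 61.0 - 27.3471 = 33.653 dB


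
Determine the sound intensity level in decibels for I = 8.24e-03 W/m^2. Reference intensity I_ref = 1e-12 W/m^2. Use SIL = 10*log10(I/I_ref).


I / I_ref = 8.24e-03 / 1e-12 = 8.24e+09
SIL = 10 * log10(8.24e+09) = 99.159 dB


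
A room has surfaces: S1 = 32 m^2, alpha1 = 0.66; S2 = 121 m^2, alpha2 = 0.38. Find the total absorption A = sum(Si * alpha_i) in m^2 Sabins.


32 * 0.66 = 21.12
121 * 0.38 = 45.98
A_total = 21.12 + 45.98 = 67.1 m^2


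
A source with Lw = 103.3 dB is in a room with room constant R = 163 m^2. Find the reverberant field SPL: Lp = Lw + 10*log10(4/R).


4/R = 4/163 = 0.0245399
Lp = 103.3 + 10*log10(0.0245399) = 87.199 dB


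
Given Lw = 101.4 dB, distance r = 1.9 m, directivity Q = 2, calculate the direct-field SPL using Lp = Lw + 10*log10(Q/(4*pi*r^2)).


4*pi*r^2 = 4*pi*1.9^2 = 45.3646 m^2
Q / (4*pi*r^2) = 2 / 45.3646 = 0.0440872
Lp = 101.4 + 10*log10(0.0440872) = 87.843 dB


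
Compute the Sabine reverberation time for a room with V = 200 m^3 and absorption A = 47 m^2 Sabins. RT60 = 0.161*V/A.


RT60 = 0.161 * 200 / 47 = 0.68511 s


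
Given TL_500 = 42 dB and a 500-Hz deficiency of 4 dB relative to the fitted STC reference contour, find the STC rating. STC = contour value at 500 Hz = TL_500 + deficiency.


By ASTM E413, STC = value of the fitted reference contour at 500 Hz.
Contour value at 500 Hz = TL_500 + deficiency = 42 + 4 = 46
STC = 46


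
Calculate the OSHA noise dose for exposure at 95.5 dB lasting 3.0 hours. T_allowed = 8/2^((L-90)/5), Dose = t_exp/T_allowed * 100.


T_allowed = 8 / 2^((95.5 - 90)/5) = 3.73213 hr
Dose = 3.0 / 3.73213 * 100 = 80.383 %


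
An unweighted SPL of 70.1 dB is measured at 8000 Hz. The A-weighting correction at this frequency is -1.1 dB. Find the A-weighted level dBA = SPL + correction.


A-weighting table: 8000 Hz -> -1.1 dB correction
SPL_A = SPL + correction = 70.1 + (-1.1) = 69 dBA


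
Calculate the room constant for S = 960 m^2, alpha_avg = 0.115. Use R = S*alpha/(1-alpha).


R = 960 * 0.115 / (1 - 0.115) = 124.75 m^2


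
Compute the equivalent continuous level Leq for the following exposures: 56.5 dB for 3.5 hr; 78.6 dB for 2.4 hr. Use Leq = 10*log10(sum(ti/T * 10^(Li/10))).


T_total = 3.5 + 2.4 = 5.9 hr
(3.5/5.9) * 10^(56.5/10) = 264982
(2.4/5.9) * 10^(78.6/10) = 2.94686e+07
Sum = 264982 + 2.94686e+07 = 2.97336e+07
Leq = 10*log10(2.97336e+07) = 74.732 dB


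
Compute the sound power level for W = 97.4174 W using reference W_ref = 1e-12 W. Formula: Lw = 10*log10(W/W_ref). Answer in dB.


W / W_ref = 97.4174 / 1e-12 = 9.74174e+13
Lw = 10 * log10(9.74174e+13) = 139.89 dB


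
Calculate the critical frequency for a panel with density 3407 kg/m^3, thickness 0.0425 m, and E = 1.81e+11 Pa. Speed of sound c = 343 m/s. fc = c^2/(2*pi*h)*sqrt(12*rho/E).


12*rho/E = 12*3407/1.81e+11 = 2.25878e-07
sqrt(12*rho/E) = sqrt(2.25878e-07) = 0.000475266
c^2/(2*pi*h) = 343^2/(2*pi*0.0425) = 440575
fc = 440575 * 0.000475266 = 209.39 Hz


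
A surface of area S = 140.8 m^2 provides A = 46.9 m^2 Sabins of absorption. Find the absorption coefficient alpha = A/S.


Absorption coefficient = absorbed power / incident power
alpha = A / S = 46.9 / 140.8 = 0.3331


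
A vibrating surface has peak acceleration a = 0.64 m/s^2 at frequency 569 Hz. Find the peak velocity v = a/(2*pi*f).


omega = 2*pi*f = 2*pi*569 = 3575.13 rad/s
v = a / omega = 0.64 / 3575.13 = 0.00017901 m/s


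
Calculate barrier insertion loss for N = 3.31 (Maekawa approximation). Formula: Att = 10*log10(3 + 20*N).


3 + 20*N = 3 + 20*3.31 = 69.2
Att = 10*log10(69.2) = 18.401 dB


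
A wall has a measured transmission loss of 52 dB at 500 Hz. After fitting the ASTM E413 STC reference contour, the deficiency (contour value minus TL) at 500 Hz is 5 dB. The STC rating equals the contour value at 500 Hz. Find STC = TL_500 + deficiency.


By ASTM E413, STC = value of the fitted reference contour at 500 Hz.
Contour value at 500 Hz = TL_500 + deficiency = 52 + 5 = 57
STC = 57


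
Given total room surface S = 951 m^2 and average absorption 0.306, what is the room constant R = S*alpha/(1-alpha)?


R = 951 * 0.306 / (1 - 0.306) = 419.32 m^2


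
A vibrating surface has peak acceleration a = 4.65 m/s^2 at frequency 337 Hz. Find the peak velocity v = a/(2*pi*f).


omega = 2*pi*f = 2*pi*337 = 2117.43 rad/s
v = a / omega = 4.65 / 2117.43 = 0.0021961 m/s


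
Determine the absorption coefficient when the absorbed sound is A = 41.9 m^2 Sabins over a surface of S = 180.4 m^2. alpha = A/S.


Absorption coefficient = absorbed power / incident power
alpha = A / S = 41.9 / 180.4 = 0.23226


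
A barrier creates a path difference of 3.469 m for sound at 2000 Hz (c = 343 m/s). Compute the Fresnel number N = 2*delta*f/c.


N = 2*delta*f/c = 2*delta/lambda, where lambda = c/f
lambda = 343 / 2000 = 0.1715 m
N = 2 * 3.469 / 0.1715 = 40.455


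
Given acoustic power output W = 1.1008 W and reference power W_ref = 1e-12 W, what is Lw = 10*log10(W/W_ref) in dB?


W / W_ref = 1.1008 / 1e-12 = 1.1008e+12
Lw = 10 * log10(1.1008e+12) = 120.42 dB


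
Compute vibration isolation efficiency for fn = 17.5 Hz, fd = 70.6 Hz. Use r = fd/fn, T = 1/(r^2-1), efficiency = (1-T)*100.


r = 70.6 / 17.5 = 4.03429
r^2 - 1 = 4.03429^2 - 1 = 15.2755
T = 1/15.2755 = 0.0654643
Efficiency = (1 - 0.0654643)*100 = 93.454 %


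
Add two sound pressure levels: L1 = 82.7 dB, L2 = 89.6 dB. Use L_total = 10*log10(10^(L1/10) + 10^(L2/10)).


10^(82.7/10) = 1.86209e+08
10^(89.6/10) = 9.12011e+08
Sum = 1.86209e+08 + 9.12011e+08 = 1.09822e+09
L_total = 10*log10(1.09822e+09) = 90.407 dB


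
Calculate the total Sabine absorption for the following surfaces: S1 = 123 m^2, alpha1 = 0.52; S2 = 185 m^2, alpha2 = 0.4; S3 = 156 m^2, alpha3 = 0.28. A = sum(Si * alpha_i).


123 * 0.52 = 63.96
185 * 0.4 = 74
156 * 0.28 = 43.68
A_total = 63.96 + 74 + 43.68 = 181.64 m^2


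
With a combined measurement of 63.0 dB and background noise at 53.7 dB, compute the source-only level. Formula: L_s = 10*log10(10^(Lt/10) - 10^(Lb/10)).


10^(63.0/10) = 1.99526e+06
10^(53.7/10) = 234423
Difference = 1.99526e+06 - 234423 = 1.76084e+06
L_source = 10*log10(1.76084e+06) = 62.457 dB


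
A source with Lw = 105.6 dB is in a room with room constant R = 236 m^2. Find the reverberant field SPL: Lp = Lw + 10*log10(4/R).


4/R = 4/236 = 0.0169492
Lp = 105.6 + 10*log10(0.0169492) = 87.891 dB


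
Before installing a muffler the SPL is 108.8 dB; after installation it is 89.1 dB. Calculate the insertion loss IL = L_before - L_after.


Insertion loss = SPL without muffler - SPL with muffler
IL = 108.8 - 89.1 = 19.7 dB


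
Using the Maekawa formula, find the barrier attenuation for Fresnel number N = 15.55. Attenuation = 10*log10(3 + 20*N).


3 + 20*N = 3 + 20*15.55 = 314
Att = 10*log10(314) = 24.969 dB


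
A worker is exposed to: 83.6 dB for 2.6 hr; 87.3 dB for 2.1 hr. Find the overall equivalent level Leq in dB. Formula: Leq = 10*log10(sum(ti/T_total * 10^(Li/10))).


T_total = 2.6 + 2.1 = 4.7 hr
(2.6/4.7) * 10^(83.6/10) = 1.26729e+08
(2.1/4.7) * 10^(87.3/10) = 2.3995e+08
Sum = 1.26729e+08 + 2.3995e+08 = 3.66679e+08
Leq = 10*log10(3.66679e+08) = 85.643 dB


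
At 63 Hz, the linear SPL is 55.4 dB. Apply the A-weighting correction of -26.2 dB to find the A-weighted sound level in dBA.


A-weighting table: 63 Hz -> -26.2 dB correction
SPL_A = SPL + correction = 55.4 + (-26.2) = 29.2 dBA


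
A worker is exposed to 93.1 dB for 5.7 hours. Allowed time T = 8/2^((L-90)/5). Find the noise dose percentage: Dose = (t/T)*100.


T_allowed = 8 / 2^((93.1 - 90)/5) = 5.20537 hr
Dose = 5.7 / 5.20537 * 100 = 109.5 %


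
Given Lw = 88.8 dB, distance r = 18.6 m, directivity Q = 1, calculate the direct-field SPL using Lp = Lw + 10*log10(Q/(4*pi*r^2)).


4*pi*r^2 = 4*pi*18.6^2 = 4347.46 m^2
Q / (4*pi*r^2) = 1 / 4347.46 = 0.000230019
Lp = 88.8 + 10*log10(0.000230019) = 52.418 dB


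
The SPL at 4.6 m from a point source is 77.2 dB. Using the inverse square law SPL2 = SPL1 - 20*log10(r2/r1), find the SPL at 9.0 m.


r2/r1 = 9.0/4.6 = 1.95652
Correction = 20*log10(1.95652) = 5.82969 dB
SPL2 = 77.2 - 5.82969 = 71.37 dB


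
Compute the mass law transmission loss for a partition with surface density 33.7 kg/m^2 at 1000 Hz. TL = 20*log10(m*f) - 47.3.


m * f = 33.7 * 1000 = 33700
20*log10(33700) = 90.5526 dB
TL = 90.5526 - 47.3 = 43.253 dB


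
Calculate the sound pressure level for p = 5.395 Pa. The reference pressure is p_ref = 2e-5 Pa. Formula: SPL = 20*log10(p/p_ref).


p / p_ref = 5.395 / 2e-5 = 269750
SPL = 20 * log10(269750) = 108.62 dB


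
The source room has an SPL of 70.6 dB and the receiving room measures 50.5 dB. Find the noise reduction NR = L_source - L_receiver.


NR = L_source - L_receiver (difference between source and receiving room levels)
NR = 70.6 - 50.5 = 20.1 dB


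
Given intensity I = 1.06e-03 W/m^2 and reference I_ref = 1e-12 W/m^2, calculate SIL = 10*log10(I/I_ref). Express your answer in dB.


I / I_ref = 1.06e-03 / 1e-12 = 1.06e+09
SIL = 10 * log10(1.06e+09) = 90.253 dB


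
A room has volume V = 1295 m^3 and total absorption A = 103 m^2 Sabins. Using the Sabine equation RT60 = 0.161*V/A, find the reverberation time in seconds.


RT60 = 0.161 * 1295 / 103 = 2.0242 s


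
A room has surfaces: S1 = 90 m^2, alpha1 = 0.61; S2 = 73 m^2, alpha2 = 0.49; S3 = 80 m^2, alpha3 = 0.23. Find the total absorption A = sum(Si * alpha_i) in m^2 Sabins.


90 * 0.61 = 54.9
73 * 0.49 = 35.77
80 * 0.23 = 18.4
A_total = 54.9 + 35.77 + 18.4 = 109.07 m^2


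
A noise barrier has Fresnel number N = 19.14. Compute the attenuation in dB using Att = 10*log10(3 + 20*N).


3 + 20*N = 3 + 20*19.14 = 385.8
Att = 10*log10(385.8) = 25.864 dB


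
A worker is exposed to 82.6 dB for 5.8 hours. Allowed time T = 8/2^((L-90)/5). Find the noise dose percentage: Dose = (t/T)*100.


T_allowed = 8 / 2^((82.6 - 90)/5) = 22.3159 hr
Dose = 5.8 / 22.3159 * 100 = 25.99 %


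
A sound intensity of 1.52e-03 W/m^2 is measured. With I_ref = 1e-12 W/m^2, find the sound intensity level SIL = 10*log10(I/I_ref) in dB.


I / I_ref = 1.52e-03 / 1e-12 = 1.52e+09
SIL = 10 * log10(1.52e+09) = 91.818 dB


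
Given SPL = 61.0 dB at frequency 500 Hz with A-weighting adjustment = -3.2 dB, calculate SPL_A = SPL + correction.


A-weighting table: 500 Hz -> -3.2 dB correction
SPL_A = SPL + correction = 61.0 + (-3.2) = 57.8 dBA


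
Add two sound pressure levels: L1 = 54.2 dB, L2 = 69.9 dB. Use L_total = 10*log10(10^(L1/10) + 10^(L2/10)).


10^(54.2/10) = 263027
10^(69.9/10) = 9.77237e+06
Sum = 263027 + 9.77237e+06 = 1.00354e+07
L_total = 10*log10(1.00354e+07) = 70.015 dB


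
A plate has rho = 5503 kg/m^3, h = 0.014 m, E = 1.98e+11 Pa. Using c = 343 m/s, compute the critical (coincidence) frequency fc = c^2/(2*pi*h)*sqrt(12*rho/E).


12*rho/E = 12*5503/1.98e+11 = 3.33515e-07
sqrt(12*rho/E) = sqrt(3.33515e-07) = 0.000577508
c^2/(2*pi*h) = 343^2/(2*pi*0.014) = 1.33746e+06
fc = 1.33746e+06 * 0.000577508 = 772.39 Hz


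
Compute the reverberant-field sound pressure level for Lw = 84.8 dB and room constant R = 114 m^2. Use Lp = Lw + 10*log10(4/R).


4/R = 4/114 = 0.0350877
Lp = 84.8 + 10*log10(0.0350877) = 70.252 dB


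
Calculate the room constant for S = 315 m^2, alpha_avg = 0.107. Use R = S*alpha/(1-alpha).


R = 315 * 0.107 / (1 - 0.107) = 37.744 m^2


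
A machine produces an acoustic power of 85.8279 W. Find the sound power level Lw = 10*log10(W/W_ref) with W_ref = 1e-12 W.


W / W_ref = 85.8279 / 1e-12 = 8.58279e+13
Lw = 10 * log10(8.58279e+13) = 139.34 dB


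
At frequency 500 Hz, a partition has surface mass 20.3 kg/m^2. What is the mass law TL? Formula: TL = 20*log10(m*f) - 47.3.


m * f = 20.3 * 500 = 10150
20*log10(10150) = 80.1293 dB
TL = 80.1293 - 47.3 = 32.829 dB


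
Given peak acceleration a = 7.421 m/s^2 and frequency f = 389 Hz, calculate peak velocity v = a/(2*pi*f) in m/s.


omega = 2*pi*f = 2*pi*389 = 2444.16 rad/s
v = a / omega = 7.421 / 2444.16 = 0.0030362 m/s


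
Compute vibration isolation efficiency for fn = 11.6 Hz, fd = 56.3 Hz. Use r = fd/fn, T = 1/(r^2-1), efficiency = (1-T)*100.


r = 56.3 / 11.6 = 4.85345
r^2 - 1 = 4.85345^2 - 1 = 22.556
T = 1/22.556 = 0.0443341
Efficiency = (1 - 0.0443341)*100 = 95.567 %


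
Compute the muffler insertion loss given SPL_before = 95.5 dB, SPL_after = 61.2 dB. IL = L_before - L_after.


Insertion loss = SPL without muffler - SPL with muffler
IL = 95.5 - 61.2 = 34.3 dB


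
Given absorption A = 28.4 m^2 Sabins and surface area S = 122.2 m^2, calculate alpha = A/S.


Absorption coefficient = absorbed power / incident power
alpha = A / S = 28.4 / 122.2 = 0.23241


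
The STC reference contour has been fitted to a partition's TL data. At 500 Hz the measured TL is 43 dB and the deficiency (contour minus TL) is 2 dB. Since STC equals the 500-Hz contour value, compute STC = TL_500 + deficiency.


By ASTM E413, STC = value of the fitted reference contour at 500 Hz.
Contour value at 500 Hz = TL_500 + deficiency = 43 + 2 = 45
STC = 45


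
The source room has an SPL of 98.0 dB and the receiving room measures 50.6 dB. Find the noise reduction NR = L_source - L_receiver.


NR = L_source - L_receiver (difference between source and receiving room levels)
NR = 98.0 - 50.6 = 47.4 dB


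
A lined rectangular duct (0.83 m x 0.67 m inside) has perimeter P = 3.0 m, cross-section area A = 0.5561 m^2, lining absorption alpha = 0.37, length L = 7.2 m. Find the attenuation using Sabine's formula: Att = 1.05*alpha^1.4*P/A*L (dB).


alpha^1.4 = 0.37^1.4 = 0.248589
Attenuation rate = 1.05 * alpha^1.4 * P / A
= 1.05 * 0.248589 * 3.0 / 0.5561 = 1.40812 dB/m
Total Att = 1.40812 * 7.2 = 10.138 dB


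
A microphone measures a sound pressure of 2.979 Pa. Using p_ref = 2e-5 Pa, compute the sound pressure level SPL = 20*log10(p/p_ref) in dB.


p / p_ref = 2.979 / 2e-5 = 148950
SPL = 20 * log10(148950) = 103.46 dB


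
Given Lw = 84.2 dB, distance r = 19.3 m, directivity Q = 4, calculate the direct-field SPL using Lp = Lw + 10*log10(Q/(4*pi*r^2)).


4*pi*r^2 = 4*pi*19.3^2 = 4680.85 m^2
Q / (4*pi*r^2) = 4 / 4680.85 = 0.000854546
Lp = 84.2 + 10*log10(0.000854546) = 53.517 dB


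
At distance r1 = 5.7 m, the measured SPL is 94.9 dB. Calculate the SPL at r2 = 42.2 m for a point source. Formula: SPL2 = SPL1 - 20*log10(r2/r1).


r2/r1 = 42.2/5.7 = 7.40351
Correction = 20*log10(7.40351) = 17.3888 dB
SPL2 = 94.9 - 17.3888 = 77.511 dB


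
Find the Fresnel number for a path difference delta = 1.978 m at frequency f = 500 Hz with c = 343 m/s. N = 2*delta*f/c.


N = 2*delta*f/c = 2*delta/lambda, where lambda = c/f
lambda = 343 / 500 = 0.686 m
N = 2 * 1.978 / 0.686 = 5.7668


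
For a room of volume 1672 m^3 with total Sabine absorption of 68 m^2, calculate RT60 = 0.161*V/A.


RT60 = 0.161 * 1672 / 68 = 3.9587 s


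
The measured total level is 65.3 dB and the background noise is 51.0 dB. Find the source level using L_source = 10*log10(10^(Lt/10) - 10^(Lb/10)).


10^(65.3/10) = 3.38844e+06
10^(51.0/10) = 125893
Difference = 3.38844e+06 - 125893 = 3.26255e+06
L_source = 10*log10(3.26255e+06) = 65.136 dB


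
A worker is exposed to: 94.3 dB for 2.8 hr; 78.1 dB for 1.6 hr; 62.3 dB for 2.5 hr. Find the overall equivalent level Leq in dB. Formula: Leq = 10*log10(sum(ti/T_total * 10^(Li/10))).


T_total = 2.8 + 1.6 + 2.5 = 6.9 hr
(2.8/6.9) * 10^(94.3/10) = 1.09222e+09
(1.6/6.9) * 10^(78.1/10) = 1.49717e+07
(2.5/6.9) * 10^(62.3/10) = 615306
Sum = 1.09222e+09 + 1.49717e+07 + 615306 = 1.10781e+09
Leq = 10*log10(1.10781e+09) = 90.445 dB


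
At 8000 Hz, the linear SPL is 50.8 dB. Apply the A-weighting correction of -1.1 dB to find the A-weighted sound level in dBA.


A-weighting table: 8000 Hz -> -1.1 dB correction
SPL_A = SPL + correction = 50.8 + (-1.1) = 49.7 dBA


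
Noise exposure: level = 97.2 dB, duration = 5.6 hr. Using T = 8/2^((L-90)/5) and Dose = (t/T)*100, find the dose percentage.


T_allowed = 8 / 2^((97.2 - 90)/5) = 2.94854 hr
Dose = 5.6 / 2.94854 * 100 = 189.92 %


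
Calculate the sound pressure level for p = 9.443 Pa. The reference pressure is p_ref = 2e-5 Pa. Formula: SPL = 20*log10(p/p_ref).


p / p_ref = 9.443 / 2e-5 = 472150
SPL = 20 * log10(472150) = 113.48 dB


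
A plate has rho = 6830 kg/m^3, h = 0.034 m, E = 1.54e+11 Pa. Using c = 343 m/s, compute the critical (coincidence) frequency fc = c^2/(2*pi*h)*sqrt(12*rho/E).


12*rho/E = 12*6830/1.54e+11 = 5.32208e-07
sqrt(12*rho/E) = sqrt(5.32208e-07) = 0.000729526
c^2/(2*pi*h) = 343^2/(2*pi*0.034) = 550718
fc = 550718 * 0.000729526 = 401.76 Hz


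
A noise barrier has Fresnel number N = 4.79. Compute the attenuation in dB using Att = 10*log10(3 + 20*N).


3 + 20*N = 3 + 20*4.79 = 98.8
Att = 10*log10(98.8) = 19.948 dB


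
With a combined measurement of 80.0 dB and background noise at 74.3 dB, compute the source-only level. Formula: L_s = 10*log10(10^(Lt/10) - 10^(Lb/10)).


10^(80.0/10) = 1e+08
10^(74.3/10) = 2.69153e+07
Difference = 1e+08 - 2.69153e+07 = 7.30847e+07
L_source = 10*log10(7.30847e+07) = 78.638 dB


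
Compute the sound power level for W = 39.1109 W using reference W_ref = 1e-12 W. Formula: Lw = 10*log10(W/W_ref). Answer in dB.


W / W_ref = 39.1109 / 1e-12 = 3.91109e+13
Lw = 10 * log10(3.91109e+13) = 135.92 dB


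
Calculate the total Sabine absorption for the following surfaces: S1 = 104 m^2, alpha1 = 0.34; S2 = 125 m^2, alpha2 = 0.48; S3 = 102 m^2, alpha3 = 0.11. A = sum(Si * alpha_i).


104 * 0.34 = 35.36
125 * 0.48 = 60
102 * 0.11 = 11.22
A_total = 35.36 + 60 + 11.22 = 106.58 m^2


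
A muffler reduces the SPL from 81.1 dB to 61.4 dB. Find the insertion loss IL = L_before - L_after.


Insertion loss = SPL without muffler - SPL with muffler
IL = 81.1 - 61.4 = 19.7 dB


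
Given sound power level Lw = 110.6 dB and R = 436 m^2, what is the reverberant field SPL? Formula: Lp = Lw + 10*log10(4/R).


4/R = 4/436 = 0.00917431
Lp = 110.6 + 10*log10(0.00917431) = 90.226 dB


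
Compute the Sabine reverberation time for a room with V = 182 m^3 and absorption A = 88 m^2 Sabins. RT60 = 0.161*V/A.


RT60 = 0.161 * 182 / 88 = 0.33298 s


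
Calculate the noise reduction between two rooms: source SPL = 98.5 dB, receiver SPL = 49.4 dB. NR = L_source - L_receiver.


NR = L_source - L_receiver (difference between source and receiving room levels)
NR = 98.5 - 49.4 = 49.1 dB


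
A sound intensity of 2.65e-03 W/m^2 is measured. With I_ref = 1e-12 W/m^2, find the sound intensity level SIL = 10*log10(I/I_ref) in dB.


I / I_ref = 2.65e-03 / 1e-12 = 2.65e+09
SIL = 10 * log10(2.65e+09) = 94.232 dB


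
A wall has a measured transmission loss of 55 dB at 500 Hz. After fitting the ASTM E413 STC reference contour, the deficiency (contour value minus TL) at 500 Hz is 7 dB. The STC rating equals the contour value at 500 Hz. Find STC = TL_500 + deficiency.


By ASTM E413, STC = value of the fitted reference contour at 500 Hz.
Contour value at 500 Hz = TL_500 + deficiency = 55 + 7 = 62
STC = 62


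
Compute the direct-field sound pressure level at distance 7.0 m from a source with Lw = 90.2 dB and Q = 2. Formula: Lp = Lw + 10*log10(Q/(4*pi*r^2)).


4*pi*r^2 = 4*pi*7.0^2 = 615.752 m^2
Q / (4*pi*r^2) = 2 / 615.752 = 0.00324806
Lp = 90.2 + 10*log10(0.00324806) = 65.316 dB


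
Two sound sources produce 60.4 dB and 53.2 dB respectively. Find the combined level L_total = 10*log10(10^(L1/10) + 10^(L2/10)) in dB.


10^(60.4/10) = 1.09648e+06
10^(53.2/10) = 208930
Sum = 1.09648e+06 + 208930 = 1.30541e+06
L_total = 10*log10(1.30541e+06) = 61.157 dB


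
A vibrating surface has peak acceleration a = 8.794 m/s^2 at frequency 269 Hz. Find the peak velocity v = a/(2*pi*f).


omega = 2*pi*f = 2*pi*269 = 1690.18 rad/s
v = a / omega = 8.794 / 1690.18 = 0.005203 m/s


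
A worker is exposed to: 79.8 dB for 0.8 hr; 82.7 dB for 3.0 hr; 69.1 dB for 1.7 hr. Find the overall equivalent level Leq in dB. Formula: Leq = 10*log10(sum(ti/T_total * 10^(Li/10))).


T_total = 0.8 + 3.0 + 1.7 = 5.5 hr
(0.8/5.5) * 10^(79.8/10) = 1.38908e+07
(3.0/5.5) * 10^(82.7/10) = 1.01568e+08
(1.7/5.5) * 10^(69.1/10) = 2.51239e+06
Sum = 1.38908e+07 + 1.01568e+08 + 2.51239e+06 = 1.17971e+08
Leq = 10*log10(1.17971e+08) = 80.718 dB


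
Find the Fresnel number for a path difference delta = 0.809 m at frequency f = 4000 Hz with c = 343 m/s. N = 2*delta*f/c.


N = 2*delta*f/c = 2*delta/lambda, where lambda = c/f
lambda = 343 / 4000 = 0.08575 m
N = 2 * 0.809 / 0.08575 = 18.869


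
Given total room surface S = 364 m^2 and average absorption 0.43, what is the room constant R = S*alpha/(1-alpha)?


R = 364 * 0.43 / (1 - 0.43) = 274.6 m^2


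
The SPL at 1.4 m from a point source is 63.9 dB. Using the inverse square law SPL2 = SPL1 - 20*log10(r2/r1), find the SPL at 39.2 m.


r2/r1 = 39.2/1.4 = 28
Correction = 20*log10(28) = 28.9432 dB
SPL2 = 63.9 - 28.9432 = 34.957 dB


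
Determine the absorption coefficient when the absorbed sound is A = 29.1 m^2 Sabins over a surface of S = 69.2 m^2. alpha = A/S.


Absorption coefficient = absorbed power / incident power
alpha = A / S = 29.1 / 69.2 = 0.42052


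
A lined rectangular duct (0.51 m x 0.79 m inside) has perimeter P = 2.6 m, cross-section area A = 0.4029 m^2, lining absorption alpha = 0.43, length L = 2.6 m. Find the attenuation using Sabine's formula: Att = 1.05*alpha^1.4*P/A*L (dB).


alpha^1.4 = 0.43^1.4 = 0.3068
Attenuation rate = 1.05 * alpha^1.4 * P / A
= 1.05 * 0.3068 * 2.6 / 0.4029 = 2.07884 dB/m
Total Att = 2.07884 * 2.6 = 5.405 dB


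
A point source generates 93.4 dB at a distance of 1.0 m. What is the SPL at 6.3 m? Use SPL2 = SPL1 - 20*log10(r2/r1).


r2/r1 = 6.3/1.0 = 6.3
Correction = 20*log10(6.3) = 15.9868 dB
SPL2 = 93.4 - 15.9868 = 77.413 dB


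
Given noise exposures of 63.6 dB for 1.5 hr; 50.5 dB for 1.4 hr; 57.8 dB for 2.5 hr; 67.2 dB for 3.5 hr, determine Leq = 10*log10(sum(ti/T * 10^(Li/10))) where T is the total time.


T_total = 1.5 + 1.4 + 2.5 + 3.5 = 8.9 hr
(1.5/8.9) * 10^(63.6/10) = 386101
(1.4/8.9) * 10^(50.5/10) = 17649.7
(2.5/8.9) * 10^(57.8/10) = 169258
(3.5/8.9) * 10^(67.2/10) = 2.06385e+06
Sum = 386101 + 17649.7 + 169258 + 2.06385e+06 = 2.63686e+06
Leq = 10*log10(2.63686e+06) = 64.211 dB


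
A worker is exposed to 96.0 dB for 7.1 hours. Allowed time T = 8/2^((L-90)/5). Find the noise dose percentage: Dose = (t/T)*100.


T_allowed = 8 / 2^((96.0 - 90)/5) = 3.4822 hr
Dose = 7.1 / 3.4822 * 100 = 203.89 %


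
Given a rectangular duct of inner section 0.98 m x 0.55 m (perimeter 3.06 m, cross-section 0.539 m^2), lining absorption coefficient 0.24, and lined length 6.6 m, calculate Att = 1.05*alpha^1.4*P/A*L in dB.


alpha^1.4 = 0.24^1.4 = 0.135611
Attenuation rate = 1.05 * alpha^1.4 * P / A
= 1.05 * 0.135611 * 3.06 / 0.539 = 0.808382 dB/m
Total Att = 0.808382 * 6.6 = 5.3353 dB


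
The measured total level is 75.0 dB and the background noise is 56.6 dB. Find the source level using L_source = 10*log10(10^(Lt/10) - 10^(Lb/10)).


10^(75.0/10) = 3.16228e+07
10^(56.6/10) = 457088
Difference = 3.16228e+07 - 457088 = 3.11657e+07
L_source = 10*log10(3.11657e+07) = 74.937 dB


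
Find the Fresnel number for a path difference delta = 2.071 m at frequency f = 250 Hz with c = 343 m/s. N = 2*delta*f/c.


N = 2*delta*f/c = 2*delta/lambda, where lambda = c/f
lambda = 343 / 250 = 1.372 m
N = 2 * 2.071 / 1.372 = 3.019


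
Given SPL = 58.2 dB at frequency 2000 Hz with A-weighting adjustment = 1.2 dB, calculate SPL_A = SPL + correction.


A-weighting table: 2000 Hz -> 1.2 dB correction
SPL_A = SPL + correction = 58.2 + (1.2) = 59.4 dBA


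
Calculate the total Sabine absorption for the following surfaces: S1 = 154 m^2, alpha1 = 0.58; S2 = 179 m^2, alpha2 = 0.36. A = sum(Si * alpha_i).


154 * 0.58 = 89.32
179 * 0.36 = 64.44
A_total = 89.32 + 64.44 = 153.76 m^2


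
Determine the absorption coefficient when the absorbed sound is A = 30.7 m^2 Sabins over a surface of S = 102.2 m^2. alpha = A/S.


Absorption coefficient = absorbed power / incident power
alpha = A / S = 30.7 / 102.2 = 0.30039


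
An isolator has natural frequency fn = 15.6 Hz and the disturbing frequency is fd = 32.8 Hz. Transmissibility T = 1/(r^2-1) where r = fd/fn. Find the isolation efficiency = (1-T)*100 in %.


r = 32.8 / 15.6 = 2.10256
r^2 - 1 = 2.10256^2 - 1 = 3.42076
T = 1/3.42076 = 0.292333
Efficiency = (1 - 0.292333)*100 = 70.767 %


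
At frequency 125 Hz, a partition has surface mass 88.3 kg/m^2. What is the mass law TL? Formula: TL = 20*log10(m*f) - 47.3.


m * f = 88.3 * 125 = 11037.5
20*log10(11037.5) = 80.8574 dB
TL = 80.8574 - 47.3 = 33.557 dB


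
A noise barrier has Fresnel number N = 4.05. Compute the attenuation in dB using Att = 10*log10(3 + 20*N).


3 + 20*N = 3 + 20*4.05 = 84
Att = 10*log10(84) = 19.243 dB


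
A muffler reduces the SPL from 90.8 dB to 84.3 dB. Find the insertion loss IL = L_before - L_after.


Insertion loss = SPL without muffler - SPL with muffler
IL = 90.8 - 84.3 = 6.5 dB


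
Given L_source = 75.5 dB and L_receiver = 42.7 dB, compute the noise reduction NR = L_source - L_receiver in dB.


NR = L_source - L_receiver (difference between source and receiving room levels)
NR = 75.5 - 42.7 = 32.8 dB


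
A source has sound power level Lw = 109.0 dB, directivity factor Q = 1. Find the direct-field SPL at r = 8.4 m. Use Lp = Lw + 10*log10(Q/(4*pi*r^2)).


4*pi*r^2 = 4*pi*8.4^2 = 886.683 m^2
Q / (4*pi*r^2) = 1 / 886.683 = 0.0011278
Lp = 109.0 + 10*log10(0.0011278) = 79.522 dB


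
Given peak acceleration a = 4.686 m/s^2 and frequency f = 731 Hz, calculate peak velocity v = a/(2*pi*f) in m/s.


omega = 2*pi*f = 2*pi*731 = 4593.01 rad/s
v = a / omega = 4.686 / 4593.01 = 0.0010202 m/s


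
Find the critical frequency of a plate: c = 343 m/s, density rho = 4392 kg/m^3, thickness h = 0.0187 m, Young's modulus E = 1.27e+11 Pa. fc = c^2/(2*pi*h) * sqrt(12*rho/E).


12*rho/E = 12*4392/1.27e+11 = 4.14992e-07
sqrt(12*rho/E) = sqrt(4.14992e-07) = 0.000644199
c^2/(2*pi*h) = 343^2/(2*pi*0.0187) = 1.00131e+06
fc = 1.00131e+06 * 0.000644199 = 645.04 Hz


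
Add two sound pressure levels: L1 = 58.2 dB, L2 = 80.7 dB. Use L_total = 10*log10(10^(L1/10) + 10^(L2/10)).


10^(58.2/10) = 660693
10^(80.7/10) = 1.1749e+08
Sum = 660693 + 1.1749e+08 = 1.18151e+08
L_total = 10*log10(1.18151e+08) = 80.724 dB


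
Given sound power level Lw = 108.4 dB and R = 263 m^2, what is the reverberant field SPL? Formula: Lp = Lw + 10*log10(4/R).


4/R = 4/263 = 0.0152091
Lp = 108.4 + 10*log10(0.0152091) = 90.221 dB


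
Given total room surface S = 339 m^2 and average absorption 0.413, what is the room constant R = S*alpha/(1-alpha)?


R = 339 * 0.413 / (1 - 0.413) = 238.51 m^2


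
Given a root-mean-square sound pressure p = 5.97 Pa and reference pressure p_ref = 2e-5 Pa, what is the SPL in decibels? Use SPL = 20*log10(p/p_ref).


p / p_ref = 5.97 / 2e-5 = 298500
SPL = 20 * log10(298500) = 109.5 dB


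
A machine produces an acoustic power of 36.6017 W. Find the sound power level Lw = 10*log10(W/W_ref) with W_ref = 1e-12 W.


W / W_ref = 36.6017 / 1e-12 = 3.66017e+13
Lw = 10 * log10(3.66017e+13) = 135.64 dB


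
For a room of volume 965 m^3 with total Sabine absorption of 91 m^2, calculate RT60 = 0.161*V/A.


RT60 = 0.161 * 965 / 91 = 1.7073 s


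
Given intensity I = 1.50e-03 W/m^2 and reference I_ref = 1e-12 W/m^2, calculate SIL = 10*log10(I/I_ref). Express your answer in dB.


I / I_ref = 1.50e-03 / 1e-12 = 1.5e+09
SIL = 10 * log10(1.5e+09) = 91.761 dB


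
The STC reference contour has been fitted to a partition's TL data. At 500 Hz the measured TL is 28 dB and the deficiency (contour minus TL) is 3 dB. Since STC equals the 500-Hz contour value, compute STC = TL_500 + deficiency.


By ASTM E413, STC = value of the fitted reference contour at 500 Hz.
Contour value at 500 Hz = TL_500 + deficiency = 28 + 3 = 31
STC = 31


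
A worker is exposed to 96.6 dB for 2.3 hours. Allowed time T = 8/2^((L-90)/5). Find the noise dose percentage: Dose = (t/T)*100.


T_allowed = 8 / 2^((96.6 - 90)/5) = 3.20428 hr
Dose = 2.3 / 3.20428 * 100 = 71.779 %


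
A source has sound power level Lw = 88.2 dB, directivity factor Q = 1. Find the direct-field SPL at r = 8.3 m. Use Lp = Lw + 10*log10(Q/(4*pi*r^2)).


4*pi*r^2 = 4*pi*8.3^2 = 865.697 m^2
Q / (4*pi*r^2) = 1 / 865.697 = 0.00115514
Lp = 88.2 + 10*log10(0.00115514) = 58.826 dB


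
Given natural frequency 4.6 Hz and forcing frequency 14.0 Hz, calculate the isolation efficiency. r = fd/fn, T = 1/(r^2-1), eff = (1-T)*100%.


r = 14.0 / 4.6 = 3.04348
r^2 - 1 = 3.04348^2 - 1 = 8.26277
T = 1/8.26277 = 0.121025
Efficiency = (1 - 0.121025)*100 = 87.898 %


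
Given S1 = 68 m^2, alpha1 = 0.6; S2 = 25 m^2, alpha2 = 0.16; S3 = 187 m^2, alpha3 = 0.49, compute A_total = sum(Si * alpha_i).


68 * 0.6 = 40.8
25 * 0.16 = 4
187 * 0.49 = 91.63
A_total = 40.8 + 4 + 91.63 = 136.43 m^2


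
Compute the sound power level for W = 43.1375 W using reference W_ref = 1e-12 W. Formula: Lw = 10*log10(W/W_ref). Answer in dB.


W / W_ref = 43.1375 / 1e-12 = 4.31375e+13
Lw = 10 * log10(4.31375e+13) = 136.35 dB


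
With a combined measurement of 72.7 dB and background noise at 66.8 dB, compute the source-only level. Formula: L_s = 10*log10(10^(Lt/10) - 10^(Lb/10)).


10^(72.7/10) = 1.86209e+07
10^(66.8/10) = 4.7863e+06
Difference = 1.86209e+07 - 4.7863e+06 = 1.38346e+07
L_source = 10*log10(1.38346e+07) = 71.41 dB


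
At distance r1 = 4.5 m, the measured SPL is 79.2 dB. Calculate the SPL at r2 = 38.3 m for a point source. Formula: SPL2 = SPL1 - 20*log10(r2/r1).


r2/r1 = 38.3/4.5 = 8.51111
Correction = 20*log10(8.51111) = 18.5997 dB
SPL2 = 79.2 - 18.5997 = 60.6 dB


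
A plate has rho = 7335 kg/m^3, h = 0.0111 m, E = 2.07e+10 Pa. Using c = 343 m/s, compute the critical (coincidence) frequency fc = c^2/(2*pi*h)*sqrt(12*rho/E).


12*rho/E = 12*7335/2.07e+10 = 4.25217e-06
sqrt(12*rho/E) = sqrt(4.25217e-06) = 0.00206208
c^2/(2*pi*h) = 343^2/(2*pi*0.0111) = 1.68688e+06
fc = 1.68688e+06 * 0.00206208 = 3478.5 Hz


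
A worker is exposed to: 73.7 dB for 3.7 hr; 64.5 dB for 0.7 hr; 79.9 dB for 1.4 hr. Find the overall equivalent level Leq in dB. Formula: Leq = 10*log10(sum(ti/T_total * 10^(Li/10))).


T_total = 3.7 + 0.7 + 1.4 = 5.8 hr
(3.7/5.8) * 10^(73.7/10) = 1.49546e+07
(0.7/5.8) * 10^(64.5/10) = 340150
(1.4/5.8) * 10^(79.9/10) = 2.35885e+07
Sum = 1.49546e+07 + 340150 + 2.35885e+07 = 3.88832e+07
Leq = 10*log10(3.88832e+07) = 75.898 dB


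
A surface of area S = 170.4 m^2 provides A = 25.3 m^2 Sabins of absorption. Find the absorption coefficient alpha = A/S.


Absorption coefficient = absorbed power / incident power
alpha = A / S = 25.3 / 170.4 = 0.14847


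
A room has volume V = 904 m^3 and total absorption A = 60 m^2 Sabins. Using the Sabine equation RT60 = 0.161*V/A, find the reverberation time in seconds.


RT60 = 0.161 * 904 / 60 = 2.4257 s


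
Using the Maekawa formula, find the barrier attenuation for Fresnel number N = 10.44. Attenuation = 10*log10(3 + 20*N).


3 + 20*N = 3 + 20*10.44 = 211.8
Att = 10*log10(211.8) = 23.259 dB


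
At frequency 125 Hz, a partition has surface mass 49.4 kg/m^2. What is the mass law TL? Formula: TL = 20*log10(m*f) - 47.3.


m * f = 49.4 * 125 = 6175
20*log10(6175) = 75.8127 dB
TL = 75.8127 - 47.3 = 28.513 dB


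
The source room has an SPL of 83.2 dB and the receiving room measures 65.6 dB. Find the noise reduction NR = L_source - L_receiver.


NR = L_source - L_receiver (difference between source and receiving room levels)
NR = 83.2 - 65.6 = 17.6 dB


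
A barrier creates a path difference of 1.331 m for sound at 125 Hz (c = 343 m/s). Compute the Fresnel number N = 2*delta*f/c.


N = 2*delta*f/c = 2*delta/lambda, where lambda = c/f
lambda = 343 / 125 = 2.744 m
N = 2 * 1.331 / 2.744 = 0.97012


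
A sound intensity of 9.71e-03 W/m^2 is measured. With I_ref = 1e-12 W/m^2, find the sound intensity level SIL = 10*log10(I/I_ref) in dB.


I / I_ref = 9.71e-03 / 1e-12 = 9.71e+09
SIL = 10 * log10(9.71e+09) = 99.872 dB


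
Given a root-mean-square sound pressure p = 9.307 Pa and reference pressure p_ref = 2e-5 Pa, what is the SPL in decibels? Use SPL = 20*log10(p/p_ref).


p / p_ref = 9.307 / 2e-5 = 465350
SPL = 20 * log10(465350) = 113.36 dB


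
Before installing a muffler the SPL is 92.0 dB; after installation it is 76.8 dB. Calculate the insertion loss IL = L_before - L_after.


Insertion loss = SPL without muffler - SPL with muffler
IL = 92.0 - 76.8 = 15.2 dB


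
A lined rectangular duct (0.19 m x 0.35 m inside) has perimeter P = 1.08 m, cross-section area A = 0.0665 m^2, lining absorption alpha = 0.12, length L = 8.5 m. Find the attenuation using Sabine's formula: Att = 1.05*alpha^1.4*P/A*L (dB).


alpha^1.4 = 0.12^1.4 = 0.0513871
Attenuation rate = 1.05 * alpha^1.4 * P / A
= 1.05 * 0.0513871 * 1.08 / 0.0665 = 0.876285 dB/m
Total Att = 0.876285 * 8.5 = 7.4484 dB


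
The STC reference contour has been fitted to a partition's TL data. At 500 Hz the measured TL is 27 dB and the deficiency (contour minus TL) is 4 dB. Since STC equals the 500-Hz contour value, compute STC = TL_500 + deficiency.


By ASTM E413, STC = value of the fitted reference contour at 500 Hz.
Contour value at 500 Hz = TL_500 + deficiency = 27 + 4 = 31
STC = 31


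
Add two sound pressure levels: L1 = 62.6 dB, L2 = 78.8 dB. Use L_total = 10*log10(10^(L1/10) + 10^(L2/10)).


10^(62.6/10) = 1.8197e+06
10^(78.8/10) = 7.58578e+07
Sum = 1.8197e+06 + 7.58578e+07 = 7.76775e+07
L_total = 10*log10(7.76775e+07) = 78.903 dB


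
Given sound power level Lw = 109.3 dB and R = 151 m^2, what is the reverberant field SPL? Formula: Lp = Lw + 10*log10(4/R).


4/R = 4/151 = 0.0264901
Lp = 109.3 + 10*log10(0.0264901) = 93.531 dB


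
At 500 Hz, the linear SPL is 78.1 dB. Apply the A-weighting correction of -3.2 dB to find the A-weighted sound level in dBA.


A-weighting table: 500 Hz -> -3.2 dB correction
SPL_A = SPL + correction = 78.1 + (-3.2) = 74.9 dBA


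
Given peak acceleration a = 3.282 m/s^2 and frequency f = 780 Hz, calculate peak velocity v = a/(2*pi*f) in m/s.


omega = 2*pi*f = 2*pi*780 = 4900.88 rad/s
v = a / omega = 3.282 / 4900.88 = 0.00066968 m/s


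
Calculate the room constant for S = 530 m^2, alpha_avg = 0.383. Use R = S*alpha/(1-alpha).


R = 530 * 0.383 / (1 - 0.383) = 329 m^2


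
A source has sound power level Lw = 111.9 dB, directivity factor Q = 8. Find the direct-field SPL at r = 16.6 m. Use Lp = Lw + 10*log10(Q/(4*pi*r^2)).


4*pi*r^2 = 4*pi*16.6^2 = 3462.79 m^2
Q / (4*pi*r^2) = 8 / 3462.79 = 0.00231028
Lp = 111.9 + 10*log10(0.00231028) = 85.537 dB


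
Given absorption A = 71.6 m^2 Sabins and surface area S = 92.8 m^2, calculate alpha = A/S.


Absorption coefficient = absorbed power / incident power
alpha = A / S = 71.6 / 92.8 = 0.77155


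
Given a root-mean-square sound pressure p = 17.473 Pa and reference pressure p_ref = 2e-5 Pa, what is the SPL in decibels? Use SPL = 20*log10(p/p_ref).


p / p_ref = 17.473 / 2e-5 = 873650
SPL = 20 * log10(873650) = 118.83 dB


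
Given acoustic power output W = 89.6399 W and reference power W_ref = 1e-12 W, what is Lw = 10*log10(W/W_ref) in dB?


W / W_ref = 89.6399 / 1e-12 = 8.96399e+13
Lw = 10 * log10(8.96399e+13) = 139.53 dB


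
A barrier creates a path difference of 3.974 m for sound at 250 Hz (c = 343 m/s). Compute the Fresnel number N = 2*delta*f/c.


N = 2*delta*f/c = 2*delta/lambda, where lambda = c/f
lambda = 343 / 250 = 1.372 m
N = 2 * 3.974 / 1.372 = 5.793


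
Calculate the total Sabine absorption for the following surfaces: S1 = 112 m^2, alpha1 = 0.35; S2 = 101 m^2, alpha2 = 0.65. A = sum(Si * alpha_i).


112 * 0.35 = 39.2
101 * 0.65 = 65.65
A_total = 39.2 + 65.65 = 104.85 m^2


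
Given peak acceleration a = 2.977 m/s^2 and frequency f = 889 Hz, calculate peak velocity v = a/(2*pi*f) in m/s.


omega = 2*pi*f = 2*pi*889 = 5585.75 rad/s
v = a / omega = 2.977 / 5585.75 = 0.00053296 m/s


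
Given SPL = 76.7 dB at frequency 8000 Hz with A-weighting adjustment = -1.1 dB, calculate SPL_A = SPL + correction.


A-weighting table: 8000 Hz -> -1.1 dB correction
SPL_A = SPL + correction = 76.7 + (-1.1) = 75.6 dBA


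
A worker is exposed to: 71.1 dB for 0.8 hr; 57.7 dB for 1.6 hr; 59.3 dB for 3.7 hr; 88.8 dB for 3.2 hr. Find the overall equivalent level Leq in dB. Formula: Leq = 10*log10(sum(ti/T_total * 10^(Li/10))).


T_total = 0.8 + 1.6 + 3.7 + 3.2 = 9.3 hr
(0.8/9.3) * 10^(71.1/10) = 1.10817e+06
(1.6/9.3) * 10^(57.7/10) = 101306
(3.7/9.3) * 10^(59.3/10) = 338625
(3.2/9.3) * 10^(88.8/10) = 2.61016e+08
Sum = 1.10817e+06 + 101306 + 338625 + 2.61016e+08 = 2.62564e+08
Leq = 10*log10(2.62564e+08) = 84.192 dB


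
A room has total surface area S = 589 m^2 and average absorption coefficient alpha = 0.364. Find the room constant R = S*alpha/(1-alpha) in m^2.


R = 589 * 0.364 / (1 - 0.364) = 337.1 m^2
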